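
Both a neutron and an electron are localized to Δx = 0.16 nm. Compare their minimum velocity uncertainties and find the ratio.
The electron has the larger minimum velocity uncertainty, by a ratio of 1838.7.

For both particles, Δp_min = ℏ/(2Δx) = 3.296e-25 kg·m/s (same for both).

The velocity uncertainty is Δv = Δp/m:
- neutron: Δv = 3.296e-25 / 1.675e-27 = 1.968e+02 m/s = 196.757 m/s
- electron: Δv = 3.296e-25 / 9.109e-31 = 3.618e+05 m/s = 361.774 km/s

Ratio: 3.618e+05 / 1.968e+02 = 1838.7

The lighter particle has larger velocity uncertainty because Δv ∝ 1/m.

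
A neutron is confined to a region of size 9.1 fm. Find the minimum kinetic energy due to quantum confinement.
62.557 keV

Using the uncertainty principle:

1. Position uncertainty: Δx ≈ 9.100e-15 m
2. Minimum momentum uncertainty: Δp = ℏ/(2Δx) = 5.794e-21 kg·m/s
3. Minimum kinetic energy:
   KE = (Δp)²/(2m) = (5.794e-21)²/(2 × 1.675e-27 kg)
   KE = 1.002e-14 J = 62.557 keV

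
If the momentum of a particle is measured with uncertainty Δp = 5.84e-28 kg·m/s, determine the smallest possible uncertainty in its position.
90.289 nm

Using the Heisenberg uncertainty principle:
ΔxΔp ≥ ℏ/2

The minimum uncertainty in position is:
Δx_min = ℏ/(2Δp)
Δx_min = (1.055e-34 J·s) / (2 × 5.840e-28 kg·m/s)
Δx_min = 9.029e-08 m = 90.289 nm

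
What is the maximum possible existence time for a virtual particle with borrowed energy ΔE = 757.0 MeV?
4.348 × 10^-25 s

Using the energy-time uncertainty principle:
ΔEΔt ≥ ℏ/2

For a virtual particle borrowing energy ΔE, the maximum lifetime is:
Δt_max = ℏ/(2ΔE)

Converting energy:
ΔE = 757.0 MeV = 1.213e-10 J

Δt_max = (1.055e-34 J·s) / (2 × 1.213e-10 J)
Δt_max = 4.348e-25 s = 4.348 × 10^-25 s

Virtual particles with higher borrowed energy exist for shorter times.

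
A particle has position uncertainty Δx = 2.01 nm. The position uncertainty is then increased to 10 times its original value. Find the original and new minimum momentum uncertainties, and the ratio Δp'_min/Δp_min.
Original Δp_min = 2.623 × 10^-26 kg·m/s; new Δp'_min = 2.623 × 10^-27 kg·m/s; ratio Δp'_min/Δp_min = 1/10.

From the uncertainty principle ΔxΔp ≥ ℏ/2, the minimum momentum uncertainty is Δp_min = ℏ/(2Δx).

Original (Δx = 2.01 nm = 2.010e-09 m):
Δp_min = (1.055e-34 J·s)/(2 × 2.010e-09 m) = 2.623e-26 kg·m/s

When Δx → 10Δx:
Δp'_min = ℏ/(2 × 10Δx) = (1/10) × ℏ/(2Δx) = (1/10) × Δp_min
Δp'_min = 1/10 × 2.623e-26 kg·m/s = 2.623e-27 kg·m/s

Since Δp_min ∝ 1/Δx, when Δx is increased to 10 times its original value, Δp_min decreases to 1/10 of its original value.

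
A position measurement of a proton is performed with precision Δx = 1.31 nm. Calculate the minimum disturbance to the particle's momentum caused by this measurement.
4.025 × 10^-26 kg·m/s

The uncertainty principle implies that measuring position disturbs momentum:
ΔxΔp ≥ ℏ/2

When we measure position with precision Δx, we necessarily introduce a momentum uncertainty:
Δp ≥ ℏ/(2Δx)
Δp_min = (1.055e-34 J·s) / (2 × 1.310e-09 m)
Δp_min = 4.025e-26 kg·m/s

The more precisely we measure position, the greater the momentum disturbance.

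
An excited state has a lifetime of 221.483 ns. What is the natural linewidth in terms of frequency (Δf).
359.294 kHz

Using the energy-time uncertainty principle and E = hf:
ΔEΔt ≥ ℏ/2
hΔf·Δt ≥ ℏ/2

The minimum frequency uncertainty is:
Δf = ℏ/(2hτ) = 1/(4πτ)
Δf = 1/(4π × 2.215e-07 s)
Δf = 3.593e+05 Hz = 359.294 kHz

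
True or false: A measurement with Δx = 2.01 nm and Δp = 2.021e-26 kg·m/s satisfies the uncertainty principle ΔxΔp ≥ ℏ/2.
No, it violates the uncertainty principle (impossible measurement).

Calculate the product ΔxΔp:
ΔxΔp = (2.010e-09 m) × (2.021e-26 kg·m/s)
ΔxΔp = 4.062e-35 J·s

Compare to the minimum allowed value ℏ/2:
ℏ/2 = 5.273e-35 J·s

Since ΔxΔp = 4.062e-35 J·s < 5.273e-35 J·s = ℏ/2,
the measurement violates the uncertainty principle.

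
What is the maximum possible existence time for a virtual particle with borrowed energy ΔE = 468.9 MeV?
7.019 × 10^-25 s

Using the energy-time uncertainty principle:
ΔEΔt ≥ ℏ/2

For a virtual particle borrowing energy ΔE, the maximum lifetime is:
Δt_max = ℏ/(2ΔE)

Converting energy:
ΔE = 468.9 MeV = 7.513e-11 J

Δt_max = (1.055e-34 J·s) / (2 × 7.513e-11 J)
Δt_max = 7.019e-25 s = 7.019 × 10^-25 s

Virtual particles with higher borrowed energy exist for shorter times.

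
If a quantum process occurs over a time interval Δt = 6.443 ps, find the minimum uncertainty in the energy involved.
51.080 μeV

Using the energy-time uncertainty principle:
ΔEΔt ≥ ℏ/2

The minimum uncertainty in energy is:
ΔE_min = ℏ/(2Δt)
ΔE_min = (1.055e-34 J·s) / (2 × 6.443e-12 s)
ΔE_min = 8.184e-24 J = 51.080 μeV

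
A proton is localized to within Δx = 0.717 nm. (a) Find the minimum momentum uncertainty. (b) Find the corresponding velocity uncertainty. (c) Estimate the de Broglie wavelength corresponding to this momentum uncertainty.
(a) Δp_min = 7.354 × 10^-26 kg·m/s
(b) Δv_min = 43.967 m/s
(c) λ_dB = 9.010 nm

Step-by-step:

(a) From the uncertainty principle:
Δp_min = ℏ/(2Δx) = (1.055e-34 J·s)/(2 × 7.170e-10 m) = 7.354e-26 kg·m/s

(b) The velocity uncertainty:
Δv = Δp/m = (7.354e-26 kg·m/s)/(1.673e-27 kg) = 4.397e+01 m/s = 43.967 m/s

(c) The de Broglie wavelength for this momentum:
λ = h/p = (6.626e-34 J·s)/(7.354e-26 kg·m/s) = 9.010e-09 m = 9.010 nm

Note: The de Broglie wavelength is comparable to the localization size, as expected from wave-particle duality.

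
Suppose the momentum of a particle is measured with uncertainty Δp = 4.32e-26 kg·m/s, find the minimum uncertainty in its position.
1.221 nm

Using the Heisenberg uncertainty principle:
ΔxΔp ≥ ℏ/2

The minimum uncertainty in position is:
Δx_min = ℏ/(2Δp)
Δx_min = (1.055e-34 J·s) / (2 × 4.320e-26 kg·m/s)
Δx_min = 1.221e-09 m = 1.221 nm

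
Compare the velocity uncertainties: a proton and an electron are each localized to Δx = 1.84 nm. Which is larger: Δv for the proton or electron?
The electron has the larger minimum velocity uncertainty, by a ratio of 1836.2.

For both particles, Δp_min = ℏ/(2Δx) = 2.866e-26 kg·m/s (same for both).

The velocity uncertainty is Δv = Δp/m:
- proton: Δv = 2.866e-26 / 1.673e-27 = 1.713e+01 m/s = 17.133 m/s
- electron: Δv = 2.866e-26 / 9.109e-31 = 3.146e+04 m/s = 31.459 km/s

Ratio: 3.146e+04 / 1.713e+01 = 1836.2

The lighter particle has larger velocity uncertainty because Δv ∝ 1/m.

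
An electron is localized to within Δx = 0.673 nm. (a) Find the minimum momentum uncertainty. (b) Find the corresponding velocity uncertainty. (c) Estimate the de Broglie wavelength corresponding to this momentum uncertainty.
(a) Δp_min = 7.835 × 10^-26 kg·m/s
(b) Δv_min = 86.009 km/s
(c) λ_dB = 8.457 nm

Step-by-step:

(a) From the uncertainty principle:
Δp_min = ℏ/(2Δx) = (1.055e-34 J·s)/(2 × 6.730e-10 m) = 7.835e-26 kg·m/s

(b) The velocity uncertainty:
Δv = Δp/m = (7.835e-26 kg·m/s)/(9.109e-31 kg) = 8.601e+04 m/s = 86.009 km/s

(c) The de Broglie wavelength for this momentum:
λ = h/p = (6.626e-34 J·s)/(7.835e-26 kg·m/s) = 8.457e-09 m = 8.457 nm

Note: The de Broglie wavelength is comparable to the localization size, as expected from wave-particle duality.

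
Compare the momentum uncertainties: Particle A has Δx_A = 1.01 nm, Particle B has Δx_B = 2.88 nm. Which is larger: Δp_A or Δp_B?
Particle A has the larger minimum momentum uncertainty, by a factor of 2.85.

For each particle, the minimum momentum uncertainty is Δp_min = ℏ/(2Δx):

Particle A: Δp_A = ℏ/(2×1.010e-09 m) = 5.221e-26 kg·m/s
Particle B: Δp_B = ℏ/(2×2.880e-09 m) = 1.831e-26 kg·m/s

Ratio: Δp_A/Δp_B = 2.85

Since Δp_min ∝ 1/Δx, the particle with smaller position uncertainty (A) has larger momentum uncertainty.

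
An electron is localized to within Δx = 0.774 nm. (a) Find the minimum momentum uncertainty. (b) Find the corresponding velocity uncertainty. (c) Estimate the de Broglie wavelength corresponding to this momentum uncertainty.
(a) Δp_min = 6.812 × 10^-26 kg·m/s
(b) Δv_min = 74.785 km/s
(c) λ_dB = 9.726 nm

Step-by-step:

(a) From the uncertainty principle:
Δp_min = ℏ/(2Δx) = (1.055e-34 J·s)/(2 × 7.740e-10 m) = 6.812e-26 kg·m/s

(b) The velocity uncertainty:
Δv = Δp/m = (6.812e-26 kg·m/s)/(9.109e-31 kg) = 7.479e+04 m/s = 74.785 km/s

(c) The de Broglie wavelength for this momentum:
λ = h/p = (6.626e-34 J·s)/(6.812e-26 kg·m/s) = 9.726e-09 m = 9.726 nm

Note: The de Broglie wavelength is comparable to the localization size, as expected from wave-particle duality.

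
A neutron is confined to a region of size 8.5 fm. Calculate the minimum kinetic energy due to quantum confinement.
71.700 keV

Using the uncertainty principle:

1. Position uncertainty: Δx ≈ 8.500e-15 m
2. Minimum momentum uncertainty: Δp = ℏ/(2Δx) = 6.203e-21 kg·m/s
3. Minimum kinetic energy:
   KE = (Δp)²/(2m) = (6.203e-21)²/(2 × 1.675e-27 kg)
   KE = 1.149e-14 J = 71.700 keV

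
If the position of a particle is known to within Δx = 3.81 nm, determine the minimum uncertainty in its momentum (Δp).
1.384 × 10^-26 kg·m/s

Using the Heisenberg uncertainty principle:
ΔxΔp ≥ ℏ/2

The minimum uncertainty in momentum is:
Δp_min = ℏ/(2Δx)
Δp_min = (1.055e-34 J·s) / (2 × 3.810e-09 m)
Δp_min = 1.384e-26 kg·m/s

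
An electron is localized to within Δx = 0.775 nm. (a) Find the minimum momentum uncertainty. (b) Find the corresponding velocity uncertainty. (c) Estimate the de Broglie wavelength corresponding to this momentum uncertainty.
(a) Δp_min = 6.804 × 10^-26 kg·m/s
(b) Δv_min = 74.689 km/s
(c) λ_dB = 9.739 nm

Step-by-step:

(a) From the uncertainty principle:
Δp_min = ℏ/(2Δx) = (1.055e-34 J·s)/(2 × 7.750e-10 m) = 6.804e-26 kg·m/s

(b) The velocity uncertainty:
Δv = Δp/m = (6.804e-26 kg·m/s)/(9.109e-31 kg) = 7.469e+04 m/s = 74.689 km/s

(c) The de Broglie wavelength for this momentum:
λ = h/p = (6.626e-34 J·s)/(6.804e-26 kg·m/s) = 9.739e-09 m = 9.739 nm

Note: The de Broglie wavelength is comparable to the localization size, as expected from wave-particle duality.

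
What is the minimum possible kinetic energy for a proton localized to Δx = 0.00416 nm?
299.756 meV

Localizing a particle requires giving it sufficient momentum uncertainty:

1. From uncertainty principle: Δp ≥ ℏ/(2Δx)
   Δp_min = (1.055e-34 J·s) / (2 × 4.160e-12 m)
   Δp_min = 1.268e-23 kg·m/s

2. This momentum uncertainty corresponds to kinetic energy:
   KE ≈ (Δp)²/(2m) = (1.268e-23)²/(2 × 1.673e-27 kg)
   KE = 4.803e-20 J = 299.756 meV

Tighter localization requires more energy.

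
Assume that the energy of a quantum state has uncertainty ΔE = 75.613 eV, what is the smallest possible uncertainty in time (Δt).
4.353 as

Using the energy-time uncertainty principle:
ΔEΔt ≥ ℏ/2

The minimum uncertainty in time is:
Δt_min = ℏ/(2ΔE)
Δt_min = (1.055e-34 J·s) / (2 × 1.211e-17 J)
Δt_min = 4.353e-18 s = 4.353 as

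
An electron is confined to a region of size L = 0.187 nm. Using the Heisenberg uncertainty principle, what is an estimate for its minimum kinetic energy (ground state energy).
272.383 meV

Using the uncertainty principle to estimate ground state energy:

1. The position uncertainty is approximately the confinement size:
   Δx ≈ L = 1.870e-10 m

2. From ΔxΔp ≥ ℏ/2, the minimum momentum uncertainty is:
   Δp ≈ ℏ/(2L) = 2.820e-25 kg·m/s

3. The kinetic energy is approximately:
   KE ≈ (Δp)²/(2m) = (2.820e-25)²/(2 × 9.109e-31 kg)
   KE ≈ 4.364e-20 J = 272.383 meV

This is an order-of-magnitude estimate of the ground state energy.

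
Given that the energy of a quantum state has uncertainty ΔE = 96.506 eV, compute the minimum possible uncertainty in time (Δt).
3.410 as

Using the energy-time uncertainty principle:
ΔEΔt ≥ ℏ/2

The minimum uncertainty in time is:
Δt_min = ℏ/(2ΔE)
Δt_min = (1.055e-34 J·s) / (2 × 1.546e-17 J)
Δt_min = 3.410e-18 s = 3.410 as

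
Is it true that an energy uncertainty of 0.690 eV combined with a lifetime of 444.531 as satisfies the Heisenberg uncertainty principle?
No, it violates the uncertainty relation.

Calculate the product ΔEΔt:
ΔE = 0.690 eV = 1.106e-19 J
ΔEΔt = (1.106e-19 J) × (4.445e-16 s)
ΔEΔt = 4.914e-35 J·s

Compare to the minimum allowed value ℏ/2:
ℏ/2 = 5.273e-35 J·s

Since ΔEΔt = 4.914e-35 J·s < 5.273e-35 J·s = ℏ/2,
this violates the uncertainty relation.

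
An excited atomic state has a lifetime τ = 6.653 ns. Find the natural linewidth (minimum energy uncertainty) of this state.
49.467 neV

Using the energy-time uncertainty principle:
ΔEΔt ≥ ℏ/2

The lifetime τ represents the time uncertainty Δt.
The natural linewidth (minimum energy uncertainty) is:

ΔE = ℏ/(2τ)
ΔE = (1.055e-34 J·s) / (2 × 6.653e-09 s)
ΔE = 7.926e-27 J = 49.467 neV

This natural linewidth limits the precision of spectroscopic measurements.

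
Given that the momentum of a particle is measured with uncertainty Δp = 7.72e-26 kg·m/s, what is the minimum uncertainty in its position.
683.013 pm

Using the Heisenberg uncertainty principle:
ΔxΔp ≥ ℏ/2

The minimum uncertainty in position is:
Δx_min = ℏ/(2Δp)
Δx_min = (1.055e-34 J·s) / (2 × 7.720e-26 kg·m/s)
Δx_min = 6.830e-10 m = 683.013 pm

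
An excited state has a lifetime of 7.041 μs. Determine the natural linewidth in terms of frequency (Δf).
11.302 kHz

Using the energy-time uncertainty principle and E = hf:
ΔEΔt ≥ ℏ/2
hΔf·Δt ≥ ℏ/2

The minimum frequency uncertainty is:
Δf = ℏ/(2hτ) = 1/(4πτ)
Δf = 1/(4π × 7.041e-06 s)
Δf = 1.130e+04 Hz = 11.302 kHz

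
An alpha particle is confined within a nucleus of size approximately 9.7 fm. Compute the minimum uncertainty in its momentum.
5.436 × 10^-21 kg·m/s

Using the Heisenberg uncertainty principle:
ΔxΔp ≥ ℏ/2

With Δx ≈ L = 9.700e-15 m (the confinement size):
Δp_min = ℏ/(2Δx)
Δp_min = (1.055e-34 J·s) / (2 × 9.700e-15 m)
Δp_min = 5.436e-21 kg·m/s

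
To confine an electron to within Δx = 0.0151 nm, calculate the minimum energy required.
41.774 eV

Localizing a particle requires giving it sufficient momentum uncertainty:

1. From uncertainty principle: Δp ≥ ℏ/(2Δx)
   Δp_min = (1.055e-34 J·s) / (2 × 1.510e-11 m)
   Δp_min = 3.492e-24 kg·m/s

2. This momentum uncertainty corresponds to kinetic energy:
   KE ≈ (Δp)²/(2m) = (3.492e-24)²/(2 × 9.109e-31 kg)
   KE = 6.693e-18 J = 41.774 eV

Tighter localization requires more energy.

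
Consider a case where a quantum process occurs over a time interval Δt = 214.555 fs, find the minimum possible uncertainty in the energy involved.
1.534 meV

Using the energy-time uncertainty principle:
ΔEΔt ≥ ℏ/2

The minimum uncertainty in energy is:
ΔE_min = ℏ/(2Δt)
ΔE_min = (1.055e-34 J·s) / (2 × 2.146e-13 s)
ΔE_min = 2.458e-22 J = 1.534 meV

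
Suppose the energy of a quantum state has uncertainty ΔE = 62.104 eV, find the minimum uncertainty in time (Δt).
5.299 as

Using the energy-time uncertainty principle:
ΔEΔt ≥ ℏ/2

The minimum uncertainty in time is:
Δt_min = ℏ/(2ΔE)
Δt_min = (1.055e-34 J·s) / (2 × 9.950e-18 J)
Δt_min = 5.299e-18 s = 5.299 as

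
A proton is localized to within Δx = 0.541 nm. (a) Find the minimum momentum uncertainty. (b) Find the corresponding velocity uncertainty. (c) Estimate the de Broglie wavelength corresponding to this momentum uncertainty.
(a) Δp_min = 9.747 × 10^-26 kg·m/s
(b) Δv_min = 58.271 m/s
(c) λ_dB = 6.798 nm

Step-by-step:

(a) From the uncertainty principle:
Δp_min = ℏ/(2Δx) = (1.055e-34 J·s)/(2 × 5.410e-10 m) = 9.747e-26 kg·m/s

(b) The velocity uncertainty:
Δv = Δp/m = (9.747e-26 kg·m/s)/(1.673e-27 kg) = 5.827e+01 m/s = 58.271 m/s

(c) The de Broglie wavelength for this momentum:
λ = h/p = (6.626e-34 J·s)/(9.747e-26 kg·m/s) = 6.798e-09 m = 6.798 nm

Note: The de Broglie wavelength is comparable to the localization size, as expected from wave-particle duality.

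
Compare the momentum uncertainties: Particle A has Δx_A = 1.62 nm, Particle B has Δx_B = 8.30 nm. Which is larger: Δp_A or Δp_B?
Particle A has the larger minimum momentum uncertainty, by a factor of 5.12.

For each particle, the minimum momentum uncertainty is Δp_min = ℏ/(2Δx):

Particle A: Δp_A = ℏ/(2×1.620e-09 m) = 3.255e-26 kg·m/s
Particle B: Δp_B = ℏ/(2×8.300e-09 m) = 6.353e-27 kg·m/s

Ratio: Δp_A/Δp_B = 5.12

Since Δp_min ∝ 1/Δx, the particle with smaller position uncertainty (A) has larger momentum uncertainty.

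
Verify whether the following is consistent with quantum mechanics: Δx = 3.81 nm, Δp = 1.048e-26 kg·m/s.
No, it violates the uncertainty principle (impossible measurement).

Calculate the product ΔxΔp:
ΔxΔp = (3.810e-09 m) × (1.048e-26 kg·m/s)
ΔxΔp = 3.993e-35 J·s

Compare to the minimum allowed value ℏ/2:
ℏ/2 = 5.273e-35 J·s

Since ΔxΔp = 3.993e-35 J·s < 5.273e-35 J·s = ℏ/2,
the measurement violates the uncertainty principle.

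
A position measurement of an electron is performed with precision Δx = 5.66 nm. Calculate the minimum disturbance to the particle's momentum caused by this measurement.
9.316 × 10^-27 kg·m/s

The uncertainty principle implies that measuring position disturbs momentum:
ΔxΔp ≥ ℏ/2

When we measure position with precision Δx, we necessarily introduce a momentum uncertainty:
Δp ≥ ℏ/(2Δx)
Δp_min = (1.055e-34 J·s) / (2 × 5.660e-09 m)
Δp_min = 9.316e-27 kg·m/s

The more precisely we measure position, the greater the momentum disturbance.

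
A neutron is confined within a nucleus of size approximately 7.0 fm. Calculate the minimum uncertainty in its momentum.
7.533 × 10^-21 kg·m/s

Using the Heisenberg uncertainty principle:
ΔxΔp ≥ ℏ/2

With Δx ≈ L = 7.000e-15 m (the confinement size):
Δp_min = ℏ/(2Δx)
Δp_min = (1.055e-34 J·s) / (2 × 7.000e-15 m)
Δp_min = 7.533e-21 kg·m/s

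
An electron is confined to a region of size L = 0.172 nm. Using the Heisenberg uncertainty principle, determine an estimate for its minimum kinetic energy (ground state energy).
321.963 meV

Using the uncertainty principle to estimate ground state energy:

1. The position uncertainty is approximately the confinement size:
   Δx ≈ L = 1.720e-10 m

2. From ΔxΔp ≥ ℏ/2, the minimum momentum uncertainty is:
   Δp ≈ ℏ/(2L) = 3.066e-25 kg·m/s

3. The kinetic energy is approximately:
   KE ≈ (Δp)²/(2m) = (3.066e-25)²/(2 × 9.109e-31 kg)
   KE ≈ 5.158e-20 J = 321.963 meV

This is an order-of-magnitude estimate of the ground state energy.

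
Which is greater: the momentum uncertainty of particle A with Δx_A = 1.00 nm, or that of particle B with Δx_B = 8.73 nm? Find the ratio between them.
Particle A has the larger minimum momentum uncertainty, by a factor of 8.73.

For each particle, the minimum momentum uncertainty is Δp_min = ℏ/(2Δx):

Particle A: Δp_A = ℏ/(2×1.000e-09 m) = 5.273e-26 kg·m/s
Particle B: Δp_B = ℏ/(2×8.730e-09 m) = 6.040e-27 kg·m/s

Ratio: Δp_A/Δp_B = 8.73

Since Δp_min ∝ 1/Δx, the particle with smaller position uncertainty (A) has larger momentum uncertainty.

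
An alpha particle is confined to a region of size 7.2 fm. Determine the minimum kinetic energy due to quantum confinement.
25.189 keV

Using the uncertainty principle:

1. Position uncertainty: Δx ≈ 7.200e-15 m
2. Minimum momentum uncertainty: Δp = ℏ/(2Δx) = 7.323e-21 kg·m/s
3. Minimum kinetic energy:
   KE = (Δp)²/(2m) = (7.323e-21)²/(2 × 6.645e-27 kg)
   KE = 4.036e-15 J = 25.189 keV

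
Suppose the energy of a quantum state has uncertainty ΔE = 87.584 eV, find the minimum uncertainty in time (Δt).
3.758 as

Using the energy-time uncertainty principle:
ΔEΔt ≥ ℏ/2

The minimum uncertainty in time is:
Δt_min = ℏ/(2ΔE)
Δt_min = (1.055e-34 J·s) / (2 × 1.403e-17 J)
Δt_min = 3.758e-18 s = 3.758 as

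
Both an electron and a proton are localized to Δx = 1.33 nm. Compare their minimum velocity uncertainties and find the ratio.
The electron has the larger minimum velocity uncertainty, by a ratio of 1836.2.

For both particles, Δp_min = ℏ/(2Δx) = 3.965e-26 kg·m/s (same for both).

The velocity uncertainty is Δv = Δp/m:
- electron: Δv = 3.965e-26 / 9.109e-31 = 4.352e+04 m/s = 43.522 km/s
- proton: Δv = 3.965e-26 / 1.673e-27 = 2.370e+01 m/s = 23.703 m/s

Ratio: 4.352e+04 / 2.370e+01 = 1836.2

The lighter particle has larger velocity uncertainty because Δv ∝ 1/m.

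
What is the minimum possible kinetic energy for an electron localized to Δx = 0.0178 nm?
30.062 eV

Localizing a particle requires giving it sufficient momentum uncertainty:

1. From uncertainty principle: Δp ≥ ℏ/(2Δx)
   Δp_min = (1.055e-34 J·s) / (2 × 1.780e-11 m)
   Δp_min = 2.962e-24 kg·m/s

2. This momentum uncertainty corresponds to kinetic energy:
   KE ≈ (Δp)²/(2m) = (2.962e-24)²/(2 × 9.109e-31 kg)
   KE = 4.817e-18 J = 30.062 eV

Tighter localization requires more energy.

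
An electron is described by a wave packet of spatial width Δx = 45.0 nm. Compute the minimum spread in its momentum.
1.172 × 10^-27 kg·m/s

For a wave packet, the spatial width Δx and momentum spread Δp are related by the uncertainty principle:
ΔxΔp ≥ ℏ/2

The minimum momentum spread is:
Δp_min = ℏ/(2Δx)
Δp_min = (1.055e-34 J·s) / (2 × 4.500e-08 m)
Δp_min = 1.172e-27 kg·m/s

A wave packet cannot have both a well-defined position and well-defined momentum.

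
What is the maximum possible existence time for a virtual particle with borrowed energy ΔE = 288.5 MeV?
1.141 ys

Using the energy-time uncertainty principle:
ΔEΔt ≥ ℏ/2

For a virtual particle borrowing energy ΔE, the maximum lifetime is:
Δt_max = ℏ/(2ΔE)

Converting energy:
ΔE = 288.5 MeV = 4.622e-11 J

Δt_max = (1.055e-34 J·s) / (2 × 4.622e-11 J)
Δt_max = 1.141e-24 s = 1.141 ys

Virtual particles with higher borrowed energy exist for shorter times.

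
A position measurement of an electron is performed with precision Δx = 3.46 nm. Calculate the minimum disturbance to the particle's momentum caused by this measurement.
1.524 × 10^-26 kg·m/s

The uncertainty principle implies that measuring position disturbs momentum:
ΔxΔp ≥ ℏ/2

When we measure position with precision Δx, we necessarily introduce a momentum uncertainty:
Δp ≥ ℏ/(2Δx)
Δp_min = (1.055e-34 J·s) / (2 × 3.460e-09 m)
Δp_min = 1.524e-26 kg·m/s

The more precisely we measure position, the greater the momentum disturbance.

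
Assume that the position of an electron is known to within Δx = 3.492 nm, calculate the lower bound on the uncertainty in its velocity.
16.576 km/s

Using the Heisenberg uncertainty principle and Δp = mΔv:
ΔxΔp ≥ ℏ/2
Δx(mΔv) ≥ ℏ/2

The minimum uncertainty in velocity is:
Δv_min = ℏ/(2mΔx)
Δv_min = (1.055e-34 J·s) / (2 × 9.109e-31 kg × 3.492e-09 m)
Δv_min = 1.658e+04 m/s = 16.576 km/s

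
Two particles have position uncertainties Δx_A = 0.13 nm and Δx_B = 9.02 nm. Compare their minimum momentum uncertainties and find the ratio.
Particle A has the larger minimum momentum uncertainty, by a factor of 69.38.

For each particle, the minimum momentum uncertainty is Δp_min = ℏ/(2Δx):

Particle A: Δp_A = ℏ/(2×1.300e-10 m) = 4.056e-25 kg·m/s
Particle B: Δp_B = ℏ/(2×9.020e-09 m) = 5.846e-27 kg·m/s

Ratio: Δp_A/Δp_B = 69.38

Since Δp_min ∝ 1/Δx, the particle with smaller position uncertainty (A) has larger momentum uncertainty.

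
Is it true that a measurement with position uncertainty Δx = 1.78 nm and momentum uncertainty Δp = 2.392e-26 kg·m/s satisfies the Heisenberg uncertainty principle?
No, it violates the uncertainty principle (impossible measurement).

Calculate the product ΔxΔp:
ΔxΔp = (1.780e-09 m) × (2.392e-26 kg·m/s)
ΔxΔp = 4.258e-35 J·s

Compare to the minimum allowed value ℏ/2:
ℏ/2 = 5.273e-35 J·s

Since ΔxΔp = 4.258e-35 J·s < 5.273e-35 J·s = ℏ/2,
the measurement violates the uncertainty principle.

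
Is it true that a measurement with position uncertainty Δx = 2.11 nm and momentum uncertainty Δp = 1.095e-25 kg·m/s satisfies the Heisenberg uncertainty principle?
Yes, it satisfies the uncertainty principle.

Calculate the product ΔxΔp:
ΔxΔp = (2.110e-09 m) × (1.095e-25 kg·m/s)
ΔxΔp = 2.310e-34 J·s

Compare to the minimum allowed value ℏ/2:
ℏ/2 = 5.273e-35 J·s

Since ΔxΔp = 2.310e-34 J·s ≥ 5.273e-35 J·s = ℏ/2,
the measurement satisfies the uncertainty principle.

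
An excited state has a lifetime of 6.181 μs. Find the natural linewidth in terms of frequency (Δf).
12.875 kHz

Using the energy-time uncertainty principle and E = hf:
ΔEΔt ≥ ℏ/2
hΔf·Δt ≥ ℏ/2

The minimum frequency uncertainty is:
Δf = ℏ/(2hτ) = 1/(4πτ)
Δf = 1/(4π × 6.181e-06 s)
Δf = 1.287e+04 Hz = 12.875 kHz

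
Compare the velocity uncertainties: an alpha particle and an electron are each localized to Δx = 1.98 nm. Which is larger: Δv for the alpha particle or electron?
The electron has the larger minimum velocity uncertainty, by a ratio of 7294.3.

For both particles, Δp_min = ℏ/(2Δx) = 2.663e-26 kg·m/s (same for both).

The velocity uncertainty is Δv = Δp/m:
- alpha particle: Δv = 2.663e-26 / 6.645e-27 = 4.008e+00 m/s = 4.008 m/s
- electron: Δv = 2.663e-26 / 9.109e-31 = 2.923e+04 m/s = 29.234 km/s

Ratio: 2.923e+04 / 4.008e+00 = 7294.3

The lighter particle has larger velocity uncertainty because Δv ∝ 1/m.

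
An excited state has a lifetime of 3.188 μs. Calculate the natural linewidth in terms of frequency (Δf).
24.962 kHz

Using the energy-time uncertainty principle and E = hf:
ΔEΔt ≥ ℏ/2
hΔf·Δt ≥ ℏ/2

The minimum frequency uncertainty is:
Δf = ℏ/(2hτ) = 1/(4πτ)
Δf = 1/(4π × 3.188e-06 s)
Δf = 2.496e+04 Hz = 24.962 kHz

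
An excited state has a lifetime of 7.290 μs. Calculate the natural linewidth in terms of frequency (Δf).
10.916 kHz

Using the energy-time uncertainty principle and E = hf:
ΔEΔt ≥ ℏ/2
hΔf·Δt ≥ ℏ/2

The minimum frequency uncertainty is:
Δf = ℏ/(2hτ) = 1/(4πτ)
Δf = 1/(4π × 7.290e-06 s)
Δf = 1.092e+04 Hz = 10.916 kHz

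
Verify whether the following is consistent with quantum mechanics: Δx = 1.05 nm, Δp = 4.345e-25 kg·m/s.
Yes, it satisfies the uncertainty principle.

Calculate the product ΔxΔp:
ΔxΔp = (1.050e-09 m) × (4.345e-25 kg·m/s)
ΔxΔp = 4.562e-34 J·s

Compare to the minimum allowed value ℏ/2:
ℏ/2 = 5.273e-35 J·s

Since ΔxΔp = 4.562e-34 J·s ≥ 5.273e-35 J·s = ℏ/2,
the measurement satisfies the uncertainty principle.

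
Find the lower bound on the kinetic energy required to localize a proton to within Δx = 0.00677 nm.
113.182 meV

Localizing a particle requires giving it sufficient momentum uncertainty:

1. From uncertainty principle: Δp ≥ ℏ/(2Δx)
   Δp_min = (1.055e-34 J·s) / (2 × 6.770e-12 m)
   Δp_min = 7.789e-24 kg·m/s

2. This momentum uncertainty corresponds to kinetic energy:
   KE ≈ (Δp)²/(2m) = (7.789e-24)²/(2 × 1.673e-27 kg)
   KE = 1.813e-20 J = 113.182 meV

Tighter localization requires more energy.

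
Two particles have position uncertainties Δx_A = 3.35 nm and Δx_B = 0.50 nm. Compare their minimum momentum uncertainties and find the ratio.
Particle B has the larger minimum momentum uncertainty, by a factor of 6.70.

For each particle, the minimum momentum uncertainty is Δp_min = ℏ/(2Δx):

Particle A: Δp_A = ℏ/(2×3.350e-09 m) = 1.574e-26 kg·m/s
Particle B: Δp_B = ℏ/(2×5.000e-10 m) = 1.055e-25 kg·m/s

Ratio: Δp_B/Δp_A = 6.70

Since Δp_min ∝ 1/Δx, the particle with smaller position uncertainty (B) has larger momentum uncertainty.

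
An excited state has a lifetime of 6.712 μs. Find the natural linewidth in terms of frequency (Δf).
11.856 kHz

Using the energy-time uncertainty principle and E = hf:
ΔEΔt ≥ ℏ/2
hΔf·Δt ≥ ℏ/2

The minimum frequency uncertainty is:
Δf = ℏ/(2hτ) = 1/(4πτ)
Δf = 1/(4π × 6.712e-06 s)
Δf = 1.186e+04 Hz = 11.856 kHz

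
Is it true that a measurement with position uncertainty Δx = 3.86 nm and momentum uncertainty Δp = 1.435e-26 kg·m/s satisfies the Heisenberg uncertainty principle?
Yes, it satisfies the uncertainty principle.

Calculate the product ΔxΔp:
ΔxΔp = (3.860e-09 m) × (1.435e-26 kg·m/s)
ΔxΔp = 5.539e-35 J·s

Compare to the minimum allowed value ℏ/2:
ℏ/2 = 5.273e-35 J·s

Since ΔxΔp = 5.539e-35 J·s ≥ 5.273e-35 J·s = ℏ/2,
the measurement satisfies the uncertainty principle.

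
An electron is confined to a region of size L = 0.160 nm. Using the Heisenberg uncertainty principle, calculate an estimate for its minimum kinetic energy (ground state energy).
372.069 meV

Using the uncertainty principle to estimate ground state energy:

1. The position uncertainty is approximately the confinement size:
   Δx ≈ L = 1.600e-10 m

2. From ΔxΔp ≥ ℏ/2, the minimum momentum uncertainty is:
   Δp ≈ ℏ/(2L) = 3.296e-25 kg·m/s

3. The kinetic energy is approximately:
   KE ≈ (Δp)²/(2m) = (3.296e-25)²/(2 × 9.109e-31 kg)
   KE ≈ 5.961e-20 J = 372.069 meV

This is an order-of-magnitude estimate of the ground state energy.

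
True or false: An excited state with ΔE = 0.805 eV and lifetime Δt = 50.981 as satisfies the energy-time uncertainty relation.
No, it violates the uncertainty relation.

Calculate the product ΔEΔt:
ΔE = 0.805 eV = 1.290e-19 J
ΔEΔt = (1.290e-19 J) × (5.098e-17 s)
ΔEΔt = 6.575e-36 J·s

Compare to the minimum allowed value ℏ/2:
ℏ/2 = 5.273e-35 J·s

Since ΔEΔt = 6.575e-36 J·s < 5.273e-35 J·s = ℏ/2,
this violates the uncertainty relation.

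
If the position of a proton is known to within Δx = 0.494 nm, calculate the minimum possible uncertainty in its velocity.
63.815 m/s

Using the Heisenberg uncertainty principle and Δp = mΔv:
ΔxΔp ≥ ℏ/2
Δx(mΔv) ≥ ℏ/2

The minimum uncertainty in velocity is:
Δv_min = ℏ/(2mΔx)
Δv_min = (1.055e-34 J·s) / (2 × 1.673e-27 kg × 4.940e-10 m)
Δv_min = 6.381e+01 m/s = 63.815 m/s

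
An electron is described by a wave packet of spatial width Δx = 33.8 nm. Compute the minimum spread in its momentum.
1.560 × 10^-27 kg·m/s

For a wave packet, the spatial width Δx and momentum spread Δp are related by the uncertainty principle:
ΔxΔp ≥ ℏ/2

The minimum momentum spread is:
Δp_min = ℏ/(2Δx)
Δp_min = (1.055e-34 J·s) / (2 × 3.380e-08 m)
Δp_min = 1.560e-27 kg·m/s

A wave packet cannot have both a well-defined position and well-defined momentum.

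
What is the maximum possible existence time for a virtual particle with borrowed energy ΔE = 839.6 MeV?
3.920 × 10^-25 s

Using the energy-time uncertainty principle:
ΔEΔt ≥ ℏ/2

For a virtual particle borrowing energy ΔE, the maximum lifetime is:
Δt_max = ℏ/(2ΔE)

Converting energy:
ΔE = 839.6 MeV = 1.345e-10 J

Δt_max = (1.055e-34 J·s) / (2 × 1.345e-10 J)
Δt_max = 3.920e-25 s = 3.920 × 10^-25 s

Virtual particles with higher borrowed energy exist for shorter times.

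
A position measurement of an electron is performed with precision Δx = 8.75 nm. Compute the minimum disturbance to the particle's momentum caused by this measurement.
6.026 × 10^-27 kg·m/s

The uncertainty principle implies that measuring position disturbs momentum:
ΔxΔp ≥ ℏ/2

When we measure position with precision Δx, we necessarily introduce a momentum uncertainty:
Δp ≥ ℏ/(2Δx)
Δp_min = (1.055e-34 J·s) / (2 × 8.750e-09 m)
Δp_min = 6.026e-27 kg·m/s

The more precisely we measure position, the greater the momentum disturbance.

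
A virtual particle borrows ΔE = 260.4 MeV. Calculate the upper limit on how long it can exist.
1.264 ys

Using the energy-time uncertainty principle:
ΔEΔt ≥ ℏ/2

For a virtual particle borrowing energy ΔE, the maximum lifetime is:
Δt_max = ℏ/(2ΔE)

Converting energy:
ΔE = 260.4 MeV = 4.172e-11 J

Δt_max = (1.055e-34 J·s) / (2 × 4.172e-11 J)
Δt_max = 1.264e-24 s = 1.264 ys

Virtual particles with higher borrowed energy exist for shorter times.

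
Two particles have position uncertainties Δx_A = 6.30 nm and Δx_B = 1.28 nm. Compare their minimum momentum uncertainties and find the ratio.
Particle B has the larger minimum momentum uncertainty, by a factor of 4.92.

For each particle, the minimum momentum uncertainty is Δp_min = ℏ/(2Δx):

Particle A: Δp_A = ℏ/(2×6.300e-09 m) = 8.370e-27 kg·m/s
Particle B: Δp_B = ℏ/(2×1.280e-09 m) = 4.119e-26 kg·m/s

Ratio: Δp_B/Δp_A = 4.92

Since Δp_min ∝ 1/Δx, the particle with smaller position uncertainty (B) has larger momentum uncertainty.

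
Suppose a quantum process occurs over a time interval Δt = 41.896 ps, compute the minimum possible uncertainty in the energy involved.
7.855 μeV

Using the energy-time uncertainty principle:
ΔEΔt ≥ ℏ/2

The minimum uncertainty in energy is:
ΔE_min = ℏ/(2Δt)
ΔE_min = (1.055e-34 J·s) / (2 × 4.190e-11 s)
ΔE_min = 1.259e-24 J = 7.855 μeV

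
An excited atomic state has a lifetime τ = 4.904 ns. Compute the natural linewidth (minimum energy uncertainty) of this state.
67.110 neV

Using the energy-time uncertainty principle:
ΔEΔt ≥ ℏ/2

The lifetime τ represents the time uncertainty Δt.
The natural linewidth (minimum energy uncertainty) is:

ΔE = ℏ/(2τ)
ΔE = (1.055e-34 J·s) / (2 × 4.904e-09 s)
ΔE = 1.075e-26 J = 67.110 neV

This natural linewidth limits the precision of spectroscopic measurements.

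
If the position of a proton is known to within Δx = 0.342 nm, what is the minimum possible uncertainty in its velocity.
92.177 m/s

Using the Heisenberg uncertainty principle and Δp = mΔv:
ΔxΔp ≥ ℏ/2
Δx(mΔv) ≥ ℏ/2

The minimum uncertainty in velocity is:
Δv_min = ℏ/(2mΔx)
Δv_min = (1.055e-34 J·s) / (2 × 1.673e-27 kg × 3.420e-10 m)
Δv_min = 9.218e+01 m/s = 92.177 m/s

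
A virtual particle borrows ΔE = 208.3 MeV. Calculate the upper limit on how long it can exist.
1.580 ys

Using the energy-time uncertainty principle:
ΔEΔt ≥ ℏ/2

For a virtual particle borrowing energy ΔE, the maximum lifetime is:
Δt_max = ℏ/(2ΔE)

Converting energy:
ΔE = 208.3 MeV = 3.337e-11 J

Δt_max = (1.055e-34 J·s) / (2 × 3.337e-11 J)
Δt_max = 1.580e-24 s = 1.580 ys

Virtual particles with higher borrowed energy exist for shorter times.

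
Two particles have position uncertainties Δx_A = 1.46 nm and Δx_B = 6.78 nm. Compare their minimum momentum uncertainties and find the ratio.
Particle A has the larger minimum momentum uncertainty, by a factor of 4.64.

For each particle, the minimum momentum uncertainty is Δp_min = ℏ/(2Δx):

Particle A: Δp_A = ℏ/(2×1.460e-09 m) = 3.612e-26 kg·m/s
Particle B: Δp_B = ℏ/(2×6.780e-09 m) = 7.777e-27 kg·m/s

Ratio: Δp_A/Δp_B = 4.64

Since Δp_min ∝ 1/Δx, the particle with smaller position uncertainty (A) has larger momentum uncertainty.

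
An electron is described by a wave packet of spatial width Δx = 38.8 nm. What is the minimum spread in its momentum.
1.359 × 10^-27 kg·m/s

For a wave packet, the spatial width Δx and momentum spread Δp are related by the uncertainty principle:
ΔxΔp ≥ ℏ/2

The minimum momentum spread is:
Δp_min = ℏ/(2Δx)
Δp_min = (1.055e-34 J·s) / (2 × 3.880e-08 m)
Δp_min = 1.359e-27 kg·m/s

A wave packet cannot have both a well-defined position and well-defined momentum.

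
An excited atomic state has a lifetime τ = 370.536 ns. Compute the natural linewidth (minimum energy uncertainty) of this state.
888.189 peV

Using the energy-time uncertainty principle:
ΔEΔt ≥ ℏ/2

The lifetime τ represents the time uncertainty Δt.
The natural linewidth (minimum energy uncertainty) is:

ΔE = ℏ/(2τ)
ΔE = (1.055e-34 J·s) / (2 × 3.705e-07 s)
ΔE = 1.423e-28 J = 888.189 peV

This natural linewidth limits the precision of spectroscopic measurements.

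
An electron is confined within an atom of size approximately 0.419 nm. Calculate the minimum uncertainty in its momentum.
1.258 × 10^-25 kg·m/s

Using the Heisenberg uncertainty principle:
ΔxΔp ≥ ℏ/2

With Δx ≈ L = 4.190e-10 m (the confinement size):
Δp_min = ℏ/(2Δx)
Δp_min = (1.055e-34 J·s) / (2 × 4.190e-10 m)
Δp_min = 1.258e-25 kg·m/s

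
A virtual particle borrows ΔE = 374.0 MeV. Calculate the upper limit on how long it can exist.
8.800 × 10^-25 s

Using the energy-time uncertainty principle:
ΔEΔt ≥ ℏ/2

For a virtual particle borrowing energy ΔE, the maximum lifetime is:
Δt_max = ℏ/(2ΔE)

Converting energy:
ΔE = 374.0 MeV = 5.992e-11 J

Δt_max = (1.055e-34 J·s) / (2 × 5.992e-11 J)
Δt_max = 8.800e-25 s = 8.800 × 10^-25 s

Virtual particles with higher borrowed energy exist for shorter times.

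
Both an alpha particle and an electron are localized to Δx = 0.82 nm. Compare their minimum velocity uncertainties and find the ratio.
The electron has the larger minimum velocity uncertainty, by a ratio of 7294.3.

For both particles, Δp_min = ℏ/(2Δx) = 6.430e-26 kg·m/s (same for both).

The velocity uncertainty is Δv = Δp/m:
- alpha particle: Δv = 6.430e-26 / 6.645e-27 = 9.677e+00 m/s = 9.677 m/s
- electron: Δv = 6.430e-26 / 9.109e-31 = 7.059e+04 m/s = 70.590 km/s

Ratio: 7.059e+04 / 9.677e+00 = 7294.3

The lighter particle has larger velocity uncertainty because Δv ∝ 1/m.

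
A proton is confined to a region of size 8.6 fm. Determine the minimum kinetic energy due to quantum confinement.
70.139 keV

Using the uncertainty principle:

1. Position uncertainty: Δx ≈ 8.600e-15 m
2. Minimum momentum uncertainty: Δp = ℏ/(2Δx) = 6.131e-21 kg·m/s
3. Minimum kinetic energy:
   KE = (Δp)²/(2m) = (6.131e-21)²/(2 × 1.673e-27 kg)
   KE = 1.124e-14 J = 70.139 keV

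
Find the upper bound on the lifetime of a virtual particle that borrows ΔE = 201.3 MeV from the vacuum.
1.635 ys

Using the energy-time uncertainty principle:
ΔEΔt ≥ ℏ/2

For a virtual particle borrowing energy ΔE, the maximum lifetime is:
Δt_max = ℏ/(2ΔE)

Converting energy:
ΔE = 201.3 MeV = 3.225e-11 J

Δt_max = (1.055e-34 J·s) / (2 × 3.225e-11 J)
Δt_max = 1.635e-24 s = 1.635 ys

Virtual particles with higher borrowed energy exist for shorter times.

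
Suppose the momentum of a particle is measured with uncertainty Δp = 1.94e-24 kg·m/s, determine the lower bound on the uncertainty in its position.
27.180 pm

Using the Heisenberg uncertainty principle:
ΔxΔp ≥ ℏ/2

The minimum uncertainty in position is:
Δx_min = ℏ/(2Δp)
Δx_min = (1.055e-34 J·s) / (2 × 1.940e-24 kg·m/s)
Δx_min = 2.718e-11 m = 27.180 pm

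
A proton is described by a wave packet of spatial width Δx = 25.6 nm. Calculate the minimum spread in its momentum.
2.060 × 10^-27 kg·m/s

For a wave packet, the spatial width Δx and momentum spread Δp are related by the uncertainty principle:
ΔxΔp ≥ ℏ/2

The minimum momentum spread is:
Δp_min = ℏ/(2Δx)
Δp_min = (1.055e-34 J·s) / (2 × 2.560e-08 m)
Δp_min = 2.060e-27 kg·m/s

A wave packet cannot have both a well-defined position and well-defined momentum.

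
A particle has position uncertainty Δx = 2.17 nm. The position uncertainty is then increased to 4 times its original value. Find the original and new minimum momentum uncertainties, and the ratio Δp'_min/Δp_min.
Original Δp_min = 2.430 × 10^-26 kg·m/s; new Δp'_min = 6.075 × 10^-27 kg·m/s; ratio Δp'_min/Δp_min = 1/4.

From the uncertainty principle ΔxΔp ≥ ℏ/2, the minimum momentum uncertainty is Δp_min = ℏ/(2Δx).

Original (Δx = 2.17 nm = 2.170e-09 m):
Δp_min = (1.055e-34 J·s)/(2 × 2.170e-09 m) = 2.430e-26 kg·m/s

When Δx → 4Δx:
Δp'_min = ℏ/(2 × 4Δx) = (1/4) × ℏ/(2Δx) = (1/4) × Δp_min
Δp'_min = 1/4 × 2.430e-26 kg·m/s = 6.075e-27 kg·m/s

Since Δp_min ∝ 1/Δx, when Δx is increased to 4 times its original value, Δp_min decreases to 1/4 of its original value.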